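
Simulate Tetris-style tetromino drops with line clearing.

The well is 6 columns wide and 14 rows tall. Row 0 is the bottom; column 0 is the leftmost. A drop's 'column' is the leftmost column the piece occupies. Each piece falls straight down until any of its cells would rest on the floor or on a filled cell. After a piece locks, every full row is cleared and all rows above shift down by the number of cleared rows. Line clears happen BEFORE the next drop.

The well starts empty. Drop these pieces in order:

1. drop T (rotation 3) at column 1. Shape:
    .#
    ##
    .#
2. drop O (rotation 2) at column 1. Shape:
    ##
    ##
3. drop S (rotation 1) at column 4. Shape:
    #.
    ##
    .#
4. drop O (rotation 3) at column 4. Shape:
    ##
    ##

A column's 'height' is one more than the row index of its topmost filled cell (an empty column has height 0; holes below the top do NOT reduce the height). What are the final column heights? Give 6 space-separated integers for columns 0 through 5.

Drop 1: T rot3 at col 1 lands with bottom-row=0; cleared 0 line(s) (total 0); column heights now [0 2 3 0 0 0], max=3
Drop 2: O rot2 at col 1 lands with bottom-row=3; cleared 0 line(s) (total 0); column heights now [0 5 5 0 0 0], max=5
Drop 3: S rot1 at col 4 lands with bottom-row=0; cleared 0 line(s) (total 0); column heights now [0 5 5 0 3 2], max=5
Drop 4: O rot3 at col 4 lands with bottom-row=3; cleared 0 line(s) (total 0); column heights now [0 5 5 0 5 5], max=5

Answer: 0 5 5 0 5 5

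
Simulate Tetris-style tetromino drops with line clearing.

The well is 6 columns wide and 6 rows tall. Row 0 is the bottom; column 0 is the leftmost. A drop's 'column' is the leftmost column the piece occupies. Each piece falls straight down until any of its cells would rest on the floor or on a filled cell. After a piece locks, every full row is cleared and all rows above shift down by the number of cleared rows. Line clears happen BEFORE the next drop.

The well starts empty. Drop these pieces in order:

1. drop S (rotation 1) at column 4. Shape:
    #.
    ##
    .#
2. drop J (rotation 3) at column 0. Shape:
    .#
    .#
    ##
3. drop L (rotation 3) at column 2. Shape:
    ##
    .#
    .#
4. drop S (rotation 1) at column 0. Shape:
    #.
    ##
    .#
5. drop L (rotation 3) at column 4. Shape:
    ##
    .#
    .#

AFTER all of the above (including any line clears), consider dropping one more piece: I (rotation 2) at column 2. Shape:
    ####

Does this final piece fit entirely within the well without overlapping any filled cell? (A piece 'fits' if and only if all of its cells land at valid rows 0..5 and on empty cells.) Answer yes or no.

Drop 1: S rot1 at col 4 lands with bottom-row=0; cleared 0 line(s) (total 0); column heights now [0 0 0 0 3 2], max=3
Drop 2: J rot3 at col 0 lands with bottom-row=0; cleared 0 line(s) (total 0); column heights now [1 3 0 0 3 2], max=3
Drop 3: L rot3 at col 2 lands with bottom-row=0; cleared 0 line(s) (total 0); column heights now [1 3 3 3 3 2], max=3
Drop 4: S rot1 at col 0 lands with bottom-row=3; cleared 0 line(s) (total 0); column heights now [6 5 3 3 3 2], max=6
Drop 5: L rot3 at col 4 lands with bottom-row=2; cleared 0 line(s) (total 0); column heights now [6 5 3 3 5 5], max=6
Test piece I rot2 at col 2 (width 4): heights before test = [6 5 3 3 5 5]; fits = True

Answer: yes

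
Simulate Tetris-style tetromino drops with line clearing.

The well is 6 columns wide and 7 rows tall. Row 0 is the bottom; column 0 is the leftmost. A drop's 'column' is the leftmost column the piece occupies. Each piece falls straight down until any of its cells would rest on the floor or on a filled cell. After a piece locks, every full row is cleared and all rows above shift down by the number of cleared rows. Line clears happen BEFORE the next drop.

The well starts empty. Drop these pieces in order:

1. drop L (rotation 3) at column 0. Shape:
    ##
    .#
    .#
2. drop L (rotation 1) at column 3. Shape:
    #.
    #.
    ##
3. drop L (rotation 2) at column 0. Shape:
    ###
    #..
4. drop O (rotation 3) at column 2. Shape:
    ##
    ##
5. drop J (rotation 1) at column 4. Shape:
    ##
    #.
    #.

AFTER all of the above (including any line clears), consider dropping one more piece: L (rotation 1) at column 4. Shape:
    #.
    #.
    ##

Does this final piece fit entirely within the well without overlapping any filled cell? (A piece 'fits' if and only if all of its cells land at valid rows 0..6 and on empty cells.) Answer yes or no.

Answer: yes

Derivation:
Drop 1: L rot3 at col 0 lands with bottom-row=0; cleared 0 line(s) (total 0); column heights now [3 3 0 0 0 0], max=3
Drop 2: L rot1 at col 3 lands with bottom-row=0; cleared 0 line(s) (total 0); column heights now [3 3 0 3 1 0], max=3
Drop 3: L rot2 at col 0 lands with bottom-row=3; cleared 0 line(s) (total 0); column heights now [5 5 5 3 1 0], max=5
Drop 4: O rot3 at col 2 lands with bottom-row=5; cleared 0 line(s) (total 0); column heights now [5 5 7 7 1 0], max=7
Drop 5: J rot1 at col 4 lands with bottom-row=1; cleared 0 line(s) (total 0); column heights now [5 5 7 7 4 4], max=7
Test piece L rot1 at col 4 (width 2): heights before test = [5 5 7 7 4 4]; fits = True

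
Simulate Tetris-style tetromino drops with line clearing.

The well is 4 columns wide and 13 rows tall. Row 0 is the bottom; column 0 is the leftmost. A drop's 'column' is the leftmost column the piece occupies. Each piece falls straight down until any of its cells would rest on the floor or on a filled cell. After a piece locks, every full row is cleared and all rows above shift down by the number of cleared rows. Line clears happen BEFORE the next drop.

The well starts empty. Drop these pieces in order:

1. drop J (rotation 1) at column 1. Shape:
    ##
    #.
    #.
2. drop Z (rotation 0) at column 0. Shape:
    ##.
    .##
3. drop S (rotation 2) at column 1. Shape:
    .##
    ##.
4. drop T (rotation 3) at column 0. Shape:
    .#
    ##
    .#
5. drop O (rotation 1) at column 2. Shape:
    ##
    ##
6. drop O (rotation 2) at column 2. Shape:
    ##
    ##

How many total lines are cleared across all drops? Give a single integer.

Drop 1: J rot1 at col 1 lands with bottom-row=0; cleared 0 line(s) (total 0); column heights now [0 3 3 0], max=3
Drop 2: Z rot0 at col 0 lands with bottom-row=3; cleared 0 line(s) (total 0); column heights now [5 5 4 0], max=5
Drop 3: S rot2 at col 1 lands with bottom-row=5; cleared 0 line(s) (total 0); column heights now [5 6 7 7], max=7
Drop 4: T rot3 at col 0 lands with bottom-row=6; cleared 0 line(s) (total 0); column heights now [8 9 7 7], max=9
Drop 5: O rot1 at col 2 lands with bottom-row=7; cleared 1 line(s) (total 1); column heights now [5 8 8 8], max=8
Drop 6: O rot2 at col 2 lands with bottom-row=8; cleared 0 line(s) (total 1); column heights now [5 8 10 10], max=10

Answer: 1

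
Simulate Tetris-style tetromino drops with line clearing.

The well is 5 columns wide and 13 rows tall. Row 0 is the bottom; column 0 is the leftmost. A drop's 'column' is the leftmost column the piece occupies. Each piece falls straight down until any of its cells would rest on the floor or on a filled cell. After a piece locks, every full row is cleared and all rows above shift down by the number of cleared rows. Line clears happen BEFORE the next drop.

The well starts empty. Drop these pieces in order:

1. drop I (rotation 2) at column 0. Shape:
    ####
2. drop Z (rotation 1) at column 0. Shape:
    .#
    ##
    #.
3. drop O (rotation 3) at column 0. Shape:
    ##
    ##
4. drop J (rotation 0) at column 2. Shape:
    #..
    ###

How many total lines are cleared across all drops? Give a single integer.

Answer: 0

Derivation:
Drop 1: I rot2 at col 0 lands with bottom-row=0; cleared 0 line(s) (total 0); column heights now [1 1 1 1 0], max=1
Drop 2: Z rot1 at col 0 lands with bottom-row=1; cleared 0 line(s) (total 0); column heights now [3 4 1 1 0], max=4
Drop 3: O rot3 at col 0 lands with bottom-row=4; cleared 0 line(s) (total 0); column heights now [6 6 1 1 0], max=6
Drop 4: J rot0 at col 2 lands with bottom-row=1; cleared 0 line(s) (total 0); column heights now [6 6 3 2 2], max=6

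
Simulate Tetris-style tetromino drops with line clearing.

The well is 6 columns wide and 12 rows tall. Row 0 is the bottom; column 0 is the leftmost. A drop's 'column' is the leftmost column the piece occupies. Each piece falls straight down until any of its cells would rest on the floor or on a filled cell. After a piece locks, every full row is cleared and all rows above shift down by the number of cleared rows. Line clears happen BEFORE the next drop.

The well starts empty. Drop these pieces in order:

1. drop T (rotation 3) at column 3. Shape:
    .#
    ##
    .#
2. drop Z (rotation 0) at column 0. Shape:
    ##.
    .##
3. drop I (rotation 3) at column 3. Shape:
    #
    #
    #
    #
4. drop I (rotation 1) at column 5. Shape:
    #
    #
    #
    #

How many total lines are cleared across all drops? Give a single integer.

Answer: 0

Derivation:
Drop 1: T rot3 at col 3 lands with bottom-row=0; cleared 0 line(s) (total 0); column heights now [0 0 0 2 3 0], max=3
Drop 2: Z rot0 at col 0 lands with bottom-row=0; cleared 0 line(s) (total 0); column heights now [2 2 1 2 3 0], max=3
Drop 3: I rot3 at col 3 lands with bottom-row=2; cleared 0 line(s) (total 0); column heights now [2 2 1 6 3 0], max=6
Drop 4: I rot1 at col 5 lands with bottom-row=0; cleared 0 line(s) (total 0); column heights now [2 2 1 6 3 4], max=6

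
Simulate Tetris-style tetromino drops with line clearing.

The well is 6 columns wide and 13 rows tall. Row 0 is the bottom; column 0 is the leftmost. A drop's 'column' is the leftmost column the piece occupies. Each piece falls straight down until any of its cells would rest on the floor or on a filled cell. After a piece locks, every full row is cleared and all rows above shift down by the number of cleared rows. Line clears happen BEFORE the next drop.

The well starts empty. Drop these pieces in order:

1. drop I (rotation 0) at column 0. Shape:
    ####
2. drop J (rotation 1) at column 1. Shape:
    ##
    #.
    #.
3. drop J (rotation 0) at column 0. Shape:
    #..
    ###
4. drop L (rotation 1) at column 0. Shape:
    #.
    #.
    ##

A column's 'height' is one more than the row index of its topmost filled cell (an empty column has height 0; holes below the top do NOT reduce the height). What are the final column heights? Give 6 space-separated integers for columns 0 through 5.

Answer: 9 7 5 1 0 0

Derivation:
Drop 1: I rot0 at col 0 lands with bottom-row=0; cleared 0 line(s) (total 0); column heights now [1 1 1 1 0 0], max=1
Drop 2: J rot1 at col 1 lands with bottom-row=1; cleared 0 line(s) (total 0); column heights now [1 4 4 1 0 0], max=4
Drop 3: J rot0 at col 0 lands with bottom-row=4; cleared 0 line(s) (total 0); column heights now [6 5 5 1 0 0], max=6
Drop 4: L rot1 at col 0 lands with bottom-row=6; cleared 0 line(s) (total 0); column heights now [9 7 5 1 0 0], max=9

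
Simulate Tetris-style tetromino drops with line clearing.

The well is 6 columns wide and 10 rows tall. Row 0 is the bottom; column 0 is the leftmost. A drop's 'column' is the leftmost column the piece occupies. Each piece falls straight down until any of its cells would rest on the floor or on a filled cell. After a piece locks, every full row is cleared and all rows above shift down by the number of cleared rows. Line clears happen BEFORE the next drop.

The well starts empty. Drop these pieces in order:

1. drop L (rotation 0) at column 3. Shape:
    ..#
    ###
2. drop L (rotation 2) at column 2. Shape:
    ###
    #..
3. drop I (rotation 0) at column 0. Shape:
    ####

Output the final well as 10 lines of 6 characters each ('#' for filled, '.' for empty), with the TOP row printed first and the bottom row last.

Answer: ......
......
......
......
......
......
......
####..
..####
..####

Derivation:
Drop 1: L rot0 at col 3 lands with bottom-row=0; cleared 0 line(s) (total 0); column heights now [0 0 0 1 1 2], max=2
Drop 2: L rot2 at col 2 lands with bottom-row=0; cleared 0 line(s) (total 0); column heights now [0 0 2 2 2 2], max=2
Drop 3: I rot0 at col 0 lands with bottom-row=2; cleared 0 line(s) (total 0); column heights now [3 3 3 3 2 2], max=3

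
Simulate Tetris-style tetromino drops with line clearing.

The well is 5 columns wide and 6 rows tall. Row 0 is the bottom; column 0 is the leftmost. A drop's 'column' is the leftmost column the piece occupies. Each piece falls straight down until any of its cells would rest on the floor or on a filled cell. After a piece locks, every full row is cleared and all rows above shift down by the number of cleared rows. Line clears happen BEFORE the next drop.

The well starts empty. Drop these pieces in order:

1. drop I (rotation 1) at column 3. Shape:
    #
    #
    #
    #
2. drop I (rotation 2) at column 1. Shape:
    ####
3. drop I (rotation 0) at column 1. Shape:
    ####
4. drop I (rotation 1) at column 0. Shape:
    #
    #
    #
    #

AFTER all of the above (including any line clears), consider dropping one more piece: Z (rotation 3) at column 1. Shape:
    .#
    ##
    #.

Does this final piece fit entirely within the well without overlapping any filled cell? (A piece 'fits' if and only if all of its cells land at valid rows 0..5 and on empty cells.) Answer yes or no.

Answer: no

Derivation:
Drop 1: I rot1 at col 3 lands with bottom-row=0; cleared 0 line(s) (total 0); column heights now [0 0 0 4 0], max=4
Drop 2: I rot2 at col 1 lands with bottom-row=4; cleared 0 line(s) (total 0); column heights now [0 5 5 5 5], max=5
Drop 3: I rot0 at col 1 lands with bottom-row=5; cleared 0 line(s) (total 0); column heights now [0 6 6 6 6], max=6
Drop 4: I rot1 at col 0 lands with bottom-row=0; cleared 0 line(s) (total 0); column heights now [4 6 6 6 6], max=6
Test piece Z rot3 at col 1 (width 2): heights before test = [4 6 6 6 6]; fits = False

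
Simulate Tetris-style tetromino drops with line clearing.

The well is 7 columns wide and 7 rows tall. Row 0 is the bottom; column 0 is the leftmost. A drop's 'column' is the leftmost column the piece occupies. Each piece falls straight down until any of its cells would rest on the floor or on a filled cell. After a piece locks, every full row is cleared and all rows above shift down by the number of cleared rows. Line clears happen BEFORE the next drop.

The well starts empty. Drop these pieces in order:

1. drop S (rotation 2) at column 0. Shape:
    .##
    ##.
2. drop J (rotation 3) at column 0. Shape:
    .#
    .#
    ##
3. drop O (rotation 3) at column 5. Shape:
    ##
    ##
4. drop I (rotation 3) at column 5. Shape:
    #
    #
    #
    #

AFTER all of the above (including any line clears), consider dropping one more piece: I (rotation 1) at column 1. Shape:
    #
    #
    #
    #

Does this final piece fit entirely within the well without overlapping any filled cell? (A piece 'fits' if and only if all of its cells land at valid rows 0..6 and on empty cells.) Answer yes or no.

Drop 1: S rot2 at col 0 lands with bottom-row=0; cleared 0 line(s) (total 0); column heights now [1 2 2 0 0 0 0], max=2
Drop 2: J rot3 at col 0 lands with bottom-row=2; cleared 0 line(s) (total 0); column heights now [3 5 2 0 0 0 0], max=5
Drop 3: O rot3 at col 5 lands with bottom-row=0; cleared 0 line(s) (total 0); column heights now [3 5 2 0 0 2 2], max=5
Drop 4: I rot3 at col 5 lands with bottom-row=2; cleared 0 line(s) (total 0); column heights now [3 5 2 0 0 6 2], max=6
Test piece I rot1 at col 1 (width 1): heights before test = [3 5 2 0 0 6 2]; fits = False

Answer: no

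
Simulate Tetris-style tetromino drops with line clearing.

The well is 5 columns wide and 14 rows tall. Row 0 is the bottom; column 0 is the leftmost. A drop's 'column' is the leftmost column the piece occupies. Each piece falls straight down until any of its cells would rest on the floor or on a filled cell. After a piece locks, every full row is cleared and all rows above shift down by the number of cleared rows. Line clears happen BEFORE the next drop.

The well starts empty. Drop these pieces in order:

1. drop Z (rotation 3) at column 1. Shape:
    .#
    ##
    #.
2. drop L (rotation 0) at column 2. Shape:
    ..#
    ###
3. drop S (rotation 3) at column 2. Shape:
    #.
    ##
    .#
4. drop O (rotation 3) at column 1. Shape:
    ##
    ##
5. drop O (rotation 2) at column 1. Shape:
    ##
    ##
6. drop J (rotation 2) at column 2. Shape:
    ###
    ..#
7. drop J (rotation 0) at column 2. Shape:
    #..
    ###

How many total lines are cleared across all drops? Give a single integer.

Answer: 0

Derivation:
Drop 1: Z rot3 at col 1 lands with bottom-row=0; cleared 0 line(s) (total 0); column heights now [0 2 3 0 0], max=3
Drop 2: L rot0 at col 2 lands with bottom-row=3; cleared 0 line(s) (total 0); column heights now [0 2 4 4 5], max=5
Drop 3: S rot3 at col 2 lands with bottom-row=4; cleared 0 line(s) (total 0); column heights now [0 2 7 6 5], max=7
Drop 4: O rot3 at col 1 lands with bottom-row=7; cleared 0 line(s) (total 0); column heights now [0 9 9 6 5], max=9
Drop 5: O rot2 at col 1 lands with bottom-row=9; cleared 0 line(s) (total 0); column heights now [0 11 11 6 5], max=11
Drop 6: J rot2 at col 2 lands with bottom-row=10; cleared 0 line(s) (total 0); column heights now [0 11 12 12 12], max=12
Drop 7: J rot0 at col 2 lands with bottom-row=12; cleared 0 line(s) (total 0); column heights now [0 11 14 13 13], max=14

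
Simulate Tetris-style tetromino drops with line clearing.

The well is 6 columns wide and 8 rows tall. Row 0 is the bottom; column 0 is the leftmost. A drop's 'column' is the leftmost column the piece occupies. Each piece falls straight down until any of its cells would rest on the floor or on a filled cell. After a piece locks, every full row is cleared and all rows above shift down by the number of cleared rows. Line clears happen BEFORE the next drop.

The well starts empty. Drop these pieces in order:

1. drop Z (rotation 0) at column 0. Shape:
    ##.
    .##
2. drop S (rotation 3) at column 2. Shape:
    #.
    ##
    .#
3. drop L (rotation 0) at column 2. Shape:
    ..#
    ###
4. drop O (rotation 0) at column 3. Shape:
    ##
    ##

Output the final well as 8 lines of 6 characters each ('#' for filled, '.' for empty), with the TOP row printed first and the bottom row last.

Answer: ......
...##.
...##.
....#.
..###.
..#...
####..
.###..

Derivation:
Drop 1: Z rot0 at col 0 lands with bottom-row=0; cleared 0 line(s) (total 0); column heights now [2 2 1 0 0 0], max=2
Drop 2: S rot3 at col 2 lands with bottom-row=0; cleared 0 line(s) (total 0); column heights now [2 2 3 2 0 0], max=3
Drop 3: L rot0 at col 2 lands with bottom-row=3; cleared 0 line(s) (total 0); column heights now [2 2 4 4 5 0], max=5
Drop 4: O rot0 at col 3 lands with bottom-row=5; cleared 0 line(s) (total 0); column heights now [2 2 4 7 7 0], max=7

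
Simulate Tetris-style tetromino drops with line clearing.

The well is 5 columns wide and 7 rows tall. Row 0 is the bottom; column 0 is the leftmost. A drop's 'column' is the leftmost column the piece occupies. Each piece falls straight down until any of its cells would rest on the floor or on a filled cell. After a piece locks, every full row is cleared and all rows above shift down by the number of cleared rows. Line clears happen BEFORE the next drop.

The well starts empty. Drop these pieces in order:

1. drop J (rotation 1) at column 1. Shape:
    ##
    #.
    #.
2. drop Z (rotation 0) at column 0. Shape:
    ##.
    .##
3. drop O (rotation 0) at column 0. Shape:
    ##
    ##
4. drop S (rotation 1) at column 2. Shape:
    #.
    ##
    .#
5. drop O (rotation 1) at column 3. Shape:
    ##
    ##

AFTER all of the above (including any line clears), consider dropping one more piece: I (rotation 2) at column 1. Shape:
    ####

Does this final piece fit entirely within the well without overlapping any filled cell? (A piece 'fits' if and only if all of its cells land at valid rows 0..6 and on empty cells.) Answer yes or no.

Answer: yes

Derivation:
Drop 1: J rot1 at col 1 lands with bottom-row=0; cleared 0 line(s) (total 0); column heights now [0 3 3 0 0], max=3
Drop 2: Z rot0 at col 0 lands with bottom-row=3; cleared 0 line(s) (total 0); column heights now [5 5 4 0 0], max=5
Drop 3: O rot0 at col 0 lands with bottom-row=5; cleared 0 line(s) (total 0); column heights now [7 7 4 0 0], max=7
Drop 4: S rot1 at col 2 lands with bottom-row=3; cleared 0 line(s) (total 0); column heights now [7 7 6 5 0], max=7
Drop 5: O rot1 at col 3 lands with bottom-row=5; cleared 1 line(s) (total 1); column heights now [6 6 5 6 6], max=6
Test piece I rot2 at col 1 (width 4): heights before test = [6 6 5 6 6]; fits = True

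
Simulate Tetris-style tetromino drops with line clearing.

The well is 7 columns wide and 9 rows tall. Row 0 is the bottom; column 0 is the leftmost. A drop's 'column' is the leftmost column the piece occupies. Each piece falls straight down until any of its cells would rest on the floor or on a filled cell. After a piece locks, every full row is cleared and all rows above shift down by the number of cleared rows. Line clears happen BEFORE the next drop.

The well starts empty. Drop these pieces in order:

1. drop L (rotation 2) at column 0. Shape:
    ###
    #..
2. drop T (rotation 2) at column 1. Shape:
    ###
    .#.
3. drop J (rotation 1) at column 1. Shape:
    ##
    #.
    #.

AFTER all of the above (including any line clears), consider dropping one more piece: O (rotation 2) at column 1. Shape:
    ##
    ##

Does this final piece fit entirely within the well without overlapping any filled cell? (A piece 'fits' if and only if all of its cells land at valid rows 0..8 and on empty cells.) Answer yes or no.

Drop 1: L rot2 at col 0 lands with bottom-row=0; cleared 0 line(s) (total 0); column heights now [2 2 2 0 0 0 0], max=2
Drop 2: T rot2 at col 1 lands with bottom-row=2; cleared 0 line(s) (total 0); column heights now [2 4 4 4 0 0 0], max=4
Drop 3: J rot1 at col 1 lands with bottom-row=4; cleared 0 line(s) (total 0); column heights now [2 7 7 4 0 0 0], max=7
Test piece O rot2 at col 1 (width 2): heights before test = [2 7 7 4 0 0 0]; fits = True

Answer: yes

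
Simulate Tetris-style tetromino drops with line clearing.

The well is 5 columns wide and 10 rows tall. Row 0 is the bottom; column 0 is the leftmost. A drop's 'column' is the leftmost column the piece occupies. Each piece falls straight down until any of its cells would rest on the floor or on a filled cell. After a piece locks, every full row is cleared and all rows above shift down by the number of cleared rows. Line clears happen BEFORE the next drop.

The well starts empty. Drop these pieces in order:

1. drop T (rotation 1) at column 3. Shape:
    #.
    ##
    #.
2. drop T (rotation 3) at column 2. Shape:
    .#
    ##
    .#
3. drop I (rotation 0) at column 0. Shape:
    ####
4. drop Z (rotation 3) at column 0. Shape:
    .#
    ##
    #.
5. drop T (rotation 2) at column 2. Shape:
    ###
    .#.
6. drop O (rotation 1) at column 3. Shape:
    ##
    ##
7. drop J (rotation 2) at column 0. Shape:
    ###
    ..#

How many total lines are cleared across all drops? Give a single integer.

Drop 1: T rot1 at col 3 lands with bottom-row=0; cleared 0 line(s) (total 0); column heights now [0 0 0 3 2], max=3
Drop 2: T rot3 at col 2 lands with bottom-row=3; cleared 0 line(s) (total 0); column heights now [0 0 5 6 2], max=6
Drop 3: I rot0 at col 0 lands with bottom-row=6; cleared 0 line(s) (total 0); column heights now [7 7 7 7 2], max=7
Drop 4: Z rot3 at col 0 lands with bottom-row=7; cleared 0 line(s) (total 0); column heights now [9 10 7 7 2], max=10
Drop 5: T rot2 at col 2 lands with bottom-row=7; cleared 1 line(s) (total 1); column heights now [8 9 7 8 2], max=9
Drop 6: O rot1 at col 3 lands with bottom-row=8; cleared 0 line(s) (total 1); column heights now [8 9 7 10 10], max=10
Drop 7: J rot2 at col 0 lands with bottom-row=8; cleared 1 line(s) (total 2); column heights now [8 9 9 9 9], max=9

Answer: 2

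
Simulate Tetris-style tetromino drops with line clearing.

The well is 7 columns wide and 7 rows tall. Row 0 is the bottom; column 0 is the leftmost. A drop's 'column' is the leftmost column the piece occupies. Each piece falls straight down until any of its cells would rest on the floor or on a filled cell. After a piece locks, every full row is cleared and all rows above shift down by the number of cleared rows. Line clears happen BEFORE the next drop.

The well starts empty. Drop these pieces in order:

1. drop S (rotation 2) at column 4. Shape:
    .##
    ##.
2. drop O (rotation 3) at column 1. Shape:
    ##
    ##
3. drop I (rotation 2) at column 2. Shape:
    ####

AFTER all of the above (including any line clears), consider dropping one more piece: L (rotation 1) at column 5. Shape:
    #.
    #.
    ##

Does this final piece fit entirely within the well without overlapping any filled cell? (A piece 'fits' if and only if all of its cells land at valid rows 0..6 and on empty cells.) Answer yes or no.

Drop 1: S rot2 at col 4 lands with bottom-row=0; cleared 0 line(s) (total 0); column heights now [0 0 0 0 1 2 2], max=2
Drop 2: O rot3 at col 1 lands with bottom-row=0; cleared 0 line(s) (total 0); column heights now [0 2 2 0 1 2 2], max=2
Drop 3: I rot2 at col 2 lands with bottom-row=2; cleared 0 line(s) (total 0); column heights now [0 2 3 3 3 3 2], max=3
Test piece L rot1 at col 5 (width 2): heights before test = [0 2 3 3 3 3 2]; fits = True

Answer: yes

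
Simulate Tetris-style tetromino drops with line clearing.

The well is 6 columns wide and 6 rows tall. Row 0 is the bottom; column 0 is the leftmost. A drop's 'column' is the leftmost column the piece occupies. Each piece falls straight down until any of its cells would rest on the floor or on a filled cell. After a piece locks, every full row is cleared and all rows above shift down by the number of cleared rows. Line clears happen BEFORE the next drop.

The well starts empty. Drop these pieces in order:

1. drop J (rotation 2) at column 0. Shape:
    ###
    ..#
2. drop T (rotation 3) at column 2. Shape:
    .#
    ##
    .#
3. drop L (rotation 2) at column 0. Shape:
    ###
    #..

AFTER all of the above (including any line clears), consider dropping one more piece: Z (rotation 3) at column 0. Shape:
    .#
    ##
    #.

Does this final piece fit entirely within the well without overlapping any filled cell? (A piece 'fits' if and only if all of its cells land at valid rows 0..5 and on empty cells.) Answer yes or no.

Answer: no

Derivation:
Drop 1: J rot2 at col 0 lands with bottom-row=0; cleared 0 line(s) (total 0); column heights now [2 2 2 0 0 0], max=2
Drop 2: T rot3 at col 2 lands with bottom-row=1; cleared 0 line(s) (total 0); column heights now [2 2 3 4 0 0], max=4
Drop 3: L rot2 at col 0 lands with bottom-row=2; cleared 0 line(s) (total 0); column heights now [4 4 4 4 0 0], max=4
Test piece Z rot3 at col 0 (width 2): heights before test = [4 4 4 4 0 0]; fits = False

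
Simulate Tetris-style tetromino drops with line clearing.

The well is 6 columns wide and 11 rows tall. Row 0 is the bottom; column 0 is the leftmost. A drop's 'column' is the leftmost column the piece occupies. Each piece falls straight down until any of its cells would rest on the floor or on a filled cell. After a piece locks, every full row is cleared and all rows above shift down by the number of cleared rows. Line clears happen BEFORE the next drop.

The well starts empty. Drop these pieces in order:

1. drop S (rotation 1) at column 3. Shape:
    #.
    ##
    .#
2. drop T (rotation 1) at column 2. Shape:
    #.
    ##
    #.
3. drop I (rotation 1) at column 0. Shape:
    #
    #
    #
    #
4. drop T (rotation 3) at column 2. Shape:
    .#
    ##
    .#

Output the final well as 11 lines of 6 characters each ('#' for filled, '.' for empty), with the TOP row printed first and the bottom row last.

Answer: ......
......
......
......
...#..
..##..
..##..
#.##..
#.##..
#..##.
#...#.

Derivation:
Drop 1: S rot1 at col 3 lands with bottom-row=0; cleared 0 line(s) (total 0); column heights now [0 0 0 3 2 0], max=3
Drop 2: T rot1 at col 2 lands with bottom-row=2; cleared 0 line(s) (total 0); column heights now [0 0 5 4 2 0], max=5
Drop 3: I rot1 at col 0 lands with bottom-row=0; cleared 0 line(s) (total 0); column heights now [4 0 5 4 2 0], max=5
Drop 4: T rot3 at col 2 lands with bottom-row=4; cleared 0 line(s) (total 0); column heights now [4 0 6 7 2 0], max=7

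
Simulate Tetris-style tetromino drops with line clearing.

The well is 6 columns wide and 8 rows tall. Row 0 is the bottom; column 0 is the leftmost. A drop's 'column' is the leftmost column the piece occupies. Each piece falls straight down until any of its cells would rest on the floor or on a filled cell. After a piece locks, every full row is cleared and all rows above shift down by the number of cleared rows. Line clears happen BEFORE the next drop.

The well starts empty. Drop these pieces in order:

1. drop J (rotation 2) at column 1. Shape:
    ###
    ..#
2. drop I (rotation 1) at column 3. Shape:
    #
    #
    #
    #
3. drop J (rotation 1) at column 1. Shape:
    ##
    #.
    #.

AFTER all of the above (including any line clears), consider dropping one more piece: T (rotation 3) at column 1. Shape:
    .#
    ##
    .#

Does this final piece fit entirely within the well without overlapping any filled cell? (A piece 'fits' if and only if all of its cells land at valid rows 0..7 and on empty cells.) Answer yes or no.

Answer: yes

Derivation:
Drop 1: J rot2 at col 1 lands with bottom-row=0; cleared 0 line(s) (total 0); column heights now [0 2 2 2 0 0], max=2
Drop 2: I rot1 at col 3 lands with bottom-row=2; cleared 0 line(s) (total 0); column heights now [0 2 2 6 0 0], max=6
Drop 3: J rot1 at col 1 lands with bottom-row=2; cleared 0 line(s) (total 0); column heights now [0 5 5 6 0 0], max=6
Test piece T rot3 at col 1 (width 2): heights before test = [0 5 5 6 0 0]; fits = True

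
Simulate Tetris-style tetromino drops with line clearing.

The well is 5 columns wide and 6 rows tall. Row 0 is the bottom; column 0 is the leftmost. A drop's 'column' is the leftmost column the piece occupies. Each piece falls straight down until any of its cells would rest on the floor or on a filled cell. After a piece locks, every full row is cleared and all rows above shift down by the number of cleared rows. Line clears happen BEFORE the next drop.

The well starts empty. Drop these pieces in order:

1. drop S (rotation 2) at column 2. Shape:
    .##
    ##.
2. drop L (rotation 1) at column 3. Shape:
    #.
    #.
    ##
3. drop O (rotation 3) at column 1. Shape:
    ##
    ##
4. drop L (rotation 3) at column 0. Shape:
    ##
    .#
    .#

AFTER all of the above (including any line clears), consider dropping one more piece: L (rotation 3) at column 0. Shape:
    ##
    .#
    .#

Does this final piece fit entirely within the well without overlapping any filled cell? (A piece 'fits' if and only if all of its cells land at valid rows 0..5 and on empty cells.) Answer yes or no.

Drop 1: S rot2 at col 2 lands with bottom-row=0; cleared 0 line(s) (total 0); column heights now [0 0 1 2 2], max=2
Drop 2: L rot1 at col 3 lands with bottom-row=2; cleared 0 line(s) (total 0); column heights now [0 0 1 5 3], max=5
Drop 3: O rot3 at col 1 lands with bottom-row=1; cleared 0 line(s) (total 0); column heights now [0 3 3 5 3], max=5
Drop 4: L rot3 at col 0 lands with bottom-row=3; cleared 0 line(s) (total 0); column heights now [6 6 3 5 3], max=6
Test piece L rot3 at col 0 (width 2): heights before test = [6 6 3 5 3]; fits = False

Answer: no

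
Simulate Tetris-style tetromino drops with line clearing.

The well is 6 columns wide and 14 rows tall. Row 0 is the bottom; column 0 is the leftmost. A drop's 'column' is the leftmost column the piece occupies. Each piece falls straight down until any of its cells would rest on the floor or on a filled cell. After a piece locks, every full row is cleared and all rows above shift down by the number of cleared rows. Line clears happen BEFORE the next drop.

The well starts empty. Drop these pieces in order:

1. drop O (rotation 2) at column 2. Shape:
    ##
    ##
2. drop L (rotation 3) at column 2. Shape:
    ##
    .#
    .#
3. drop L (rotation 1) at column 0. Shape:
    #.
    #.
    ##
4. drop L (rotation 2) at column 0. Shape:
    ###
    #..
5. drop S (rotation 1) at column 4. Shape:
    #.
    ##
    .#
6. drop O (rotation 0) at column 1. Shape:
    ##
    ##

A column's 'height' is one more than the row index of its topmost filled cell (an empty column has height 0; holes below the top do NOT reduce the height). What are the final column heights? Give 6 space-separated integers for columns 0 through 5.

Drop 1: O rot2 at col 2 lands with bottom-row=0; cleared 0 line(s) (total 0); column heights now [0 0 2 2 0 0], max=2
Drop 2: L rot3 at col 2 lands with bottom-row=2; cleared 0 line(s) (total 0); column heights now [0 0 5 5 0 0], max=5
Drop 3: L rot1 at col 0 lands with bottom-row=0; cleared 0 line(s) (total 0); column heights now [3 1 5 5 0 0], max=5
Drop 4: L rot2 at col 0 lands with bottom-row=4; cleared 0 line(s) (total 0); column heights now [6 6 6 5 0 0], max=6
Drop 5: S rot1 at col 4 lands with bottom-row=0; cleared 0 line(s) (total 0); column heights now [6 6 6 5 3 2], max=6
Drop 6: O rot0 at col 1 lands with bottom-row=6; cleared 0 line(s) (total 0); column heights now [6 8 8 5 3 2], max=8

Answer: 6 8 8 5 3 2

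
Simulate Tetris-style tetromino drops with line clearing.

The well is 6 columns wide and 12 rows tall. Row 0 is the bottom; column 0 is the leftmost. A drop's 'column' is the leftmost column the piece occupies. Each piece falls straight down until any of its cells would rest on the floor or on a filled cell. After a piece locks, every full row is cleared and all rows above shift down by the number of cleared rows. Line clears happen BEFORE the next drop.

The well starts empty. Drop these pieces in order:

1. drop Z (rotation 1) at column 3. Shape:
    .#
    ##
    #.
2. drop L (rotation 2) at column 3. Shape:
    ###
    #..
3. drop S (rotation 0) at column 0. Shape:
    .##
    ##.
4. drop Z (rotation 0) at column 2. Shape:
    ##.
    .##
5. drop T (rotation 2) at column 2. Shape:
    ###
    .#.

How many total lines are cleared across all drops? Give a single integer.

Answer: 0

Derivation:
Drop 1: Z rot1 at col 3 lands with bottom-row=0; cleared 0 line(s) (total 0); column heights now [0 0 0 2 3 0], max=3
Drop 2: L rot2 at col 3 lands with bottom-row=2; cleared 0 line(s) (total 0); column heights now [0 0 0 4 4 4], max=4
Drop 3: S rot0 at col 0 lands with bottom-row=0; cleared 0 line(s) (total 0); column heights now [1 2 2 4 4 4], max=4
Drop 4: Z rot0 at col 2 lands with bottom-row=4; cleared 0 line(s) (total 0); column heights now [1 2 6 6 5 4], max=6
Drop 5: T rot2 at col 2 lands with bottom-row=6; cleared 0 line(s) (total 0); column heights now [1 2 8 8 8 4], max=8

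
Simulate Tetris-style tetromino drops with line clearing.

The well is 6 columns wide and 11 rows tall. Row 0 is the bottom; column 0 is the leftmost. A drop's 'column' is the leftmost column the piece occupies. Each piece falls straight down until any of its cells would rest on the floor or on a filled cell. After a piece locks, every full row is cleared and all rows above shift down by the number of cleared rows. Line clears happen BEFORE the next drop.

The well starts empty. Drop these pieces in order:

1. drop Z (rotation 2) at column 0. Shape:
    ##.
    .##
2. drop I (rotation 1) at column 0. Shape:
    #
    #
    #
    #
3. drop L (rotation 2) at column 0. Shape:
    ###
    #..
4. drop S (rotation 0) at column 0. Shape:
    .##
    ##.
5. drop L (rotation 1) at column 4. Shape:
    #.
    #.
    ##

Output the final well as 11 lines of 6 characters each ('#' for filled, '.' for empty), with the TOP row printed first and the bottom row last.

Drop 1: Z rot2 at col 0 lands with bottom-row=0; cleared 0 line(s) (total 0); column heights now [2 2 1 0 0 0], max=2
Drop 2: I rot1 at col 0 lands with bottom-row=2; cleared 0 line(s) (total 0); column heights now [6 2 1 0 0 0], max=6
Drop 3: L rot2 at col 0 lands with bottom-row=6; cleared 0 line(s) (total 0); column heights now [8 8 8 0 0 0], max=8
Drop 4: S rot0 at col 0 lands with bottom-row=8; cleared 0 line(s) (total 0); column heights now [9 10 10 0 0 0], max=10
Drop 5: L rot1 at col 4 lands with bottom-row=0; cleared 0 line(s) (total 0); column heights now [9 10 10 0 3 1], max=10

Answer: ......
.##...
##....
###...
#.....
#.....
#.....
#.....
#...#.
##..#.
.##.##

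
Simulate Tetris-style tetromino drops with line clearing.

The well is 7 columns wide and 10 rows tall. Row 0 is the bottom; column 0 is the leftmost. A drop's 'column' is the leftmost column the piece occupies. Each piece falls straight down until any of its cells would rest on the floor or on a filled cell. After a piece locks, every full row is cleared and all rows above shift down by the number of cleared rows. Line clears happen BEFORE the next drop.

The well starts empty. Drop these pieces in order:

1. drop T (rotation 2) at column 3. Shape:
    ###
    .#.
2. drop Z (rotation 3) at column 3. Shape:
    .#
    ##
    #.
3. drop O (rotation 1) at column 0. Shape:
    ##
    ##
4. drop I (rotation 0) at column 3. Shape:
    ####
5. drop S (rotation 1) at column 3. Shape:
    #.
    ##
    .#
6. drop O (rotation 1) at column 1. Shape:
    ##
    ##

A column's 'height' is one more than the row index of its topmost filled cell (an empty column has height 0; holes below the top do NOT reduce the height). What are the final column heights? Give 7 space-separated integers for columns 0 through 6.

Answer: 2 4 4 9 8 6 6

Derivation:
Drop 1: T rot2 at col 3 lands with bottom-row=0; cleared 0 line(s) (total 0); column heights now [0 0 0 2 2 2 0], max=2
Drop 2: Z rot3 at col 3 lands with bottom-row=2; cleared 0 line(s) (total 0); column heights now [0 0 0 4 5 2 0], max=5
Drop 3: O rot1 at col 0 lands with bottom-row=0; cleared 0 line(s) (total 0); column heights now [2 2 0 4 5 2 0], max=5
Drop 4: I rot0 at col 3 lands with bottom-row=5; cleared 0 line(s) (total 0); column heights now [2 2 0 6 6 6 6], max=6
Drop 5: S rot1 at col 3 lands with bottom-row=6; cleared 0 line(s) (total 0); column heights now [2 2 0 9 8 6 6], max=9
Drop 6: O rot1 at col 1 lands with bottom-row=2; cleared 0 line(s) (total 0); column heights now [2 4 4 9 8 6 6], max=9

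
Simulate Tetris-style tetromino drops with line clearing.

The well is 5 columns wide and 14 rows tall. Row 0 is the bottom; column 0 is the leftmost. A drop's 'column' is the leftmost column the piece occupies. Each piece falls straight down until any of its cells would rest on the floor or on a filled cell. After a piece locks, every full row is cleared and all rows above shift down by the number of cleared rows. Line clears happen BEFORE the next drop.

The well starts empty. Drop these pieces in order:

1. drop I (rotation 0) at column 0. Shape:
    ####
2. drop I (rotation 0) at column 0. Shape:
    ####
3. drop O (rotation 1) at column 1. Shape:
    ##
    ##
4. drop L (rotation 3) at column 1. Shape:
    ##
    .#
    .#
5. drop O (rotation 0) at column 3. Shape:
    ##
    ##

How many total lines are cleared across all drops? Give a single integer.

Drop 1: I rot0 at col 0 lands with bottom-row=0; cleared 0 line(s) (total 0); column heights now [1 1 1 1 0], max=1
Drop 2: I rot0 at col 0 lands with bottom-row=1; cleared 0 line(s) (total 0); column heights now [2 2 2 2 0], max=2
Drop 3: O rot1 at col 1 lands with bottom-row=2; cleared 0 line(s) (total 0); column heights now [2 4 4 2 0], max=4
Drop 4: L rot3 at col 1 lands with bottom-row=4; cleared 0 line(s) (total 0); column heights now [2 7 7 2 0], max=7
Drop 5: O rot0 at col 3 lands with bottom-row=2; cleared 0 line(s) (total 0); column heights now [2 7 7 4 4], max=7

Answer: 0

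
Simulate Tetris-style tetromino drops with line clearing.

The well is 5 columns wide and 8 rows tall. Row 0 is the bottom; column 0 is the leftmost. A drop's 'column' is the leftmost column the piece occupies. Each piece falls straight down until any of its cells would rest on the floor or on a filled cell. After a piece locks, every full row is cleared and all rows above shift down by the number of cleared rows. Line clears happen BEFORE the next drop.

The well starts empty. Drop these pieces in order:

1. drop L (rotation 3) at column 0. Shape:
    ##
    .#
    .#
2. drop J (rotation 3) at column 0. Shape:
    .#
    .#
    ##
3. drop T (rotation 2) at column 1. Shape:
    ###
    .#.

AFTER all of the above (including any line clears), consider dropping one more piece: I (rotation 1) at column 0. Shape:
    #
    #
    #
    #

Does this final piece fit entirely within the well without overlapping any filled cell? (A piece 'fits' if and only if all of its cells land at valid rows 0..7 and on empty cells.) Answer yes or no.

Drop 1: L rot3 at col 0 lands with bottom-row=0; cleared 0 line(s) (total 0); column heights now [3 3 0 0 0], max=3
Drop 2: J rot3 at col 0 lands with bottom-row=3; cleared 0 line(s) (total 0); column heights now [4 6 0 0 0], max=6
Drop 3: T rot2 at col 1 lands with bottom-row=5; cleared 0 line(s) (total 0); column heights now [4 7 7 7 0], max=7
Test piece I rot1 at col 0 (width 1): heights before test = [4 7 7 7 0]; fits = True

Answer: yes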